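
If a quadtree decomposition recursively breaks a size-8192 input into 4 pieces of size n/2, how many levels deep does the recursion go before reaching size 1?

For divide and conquer with division factor 2:

Problem sizes at each level:
Level 0: 8192
Level 1: 4096
Level 2: 2048
Level 3: 1024
Level 4: 512
Level 5: 256
Level 6: 128
Level 7: 64
Level 8: 32
Level 9: 16
Level 10: 8
Level 11: 4
Level 12: 2
Level 13: 1

The root is level 0 and the size-1 base case is level 13 (the tree spans levels 0 through 13, i.e. 14 levels counting the root), so the depth is the number of divisions: log_2(8192) = 13

The recursion tree depth is log_2(8192) = 13. At each level, the problem size is divided by 2, so it takes 13 divisions to reduce to a base case of size 1. The algorithm makes 4 recursive calls at each level.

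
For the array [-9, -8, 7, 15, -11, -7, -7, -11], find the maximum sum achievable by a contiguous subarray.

Using Kadane's algorithm on [-9, -8, 7, 15, -11, -7, -7, -11]:

Scanning through the array:
Position 1 (value -8): max_ending_here = -8, max_so_far = -8
Position 2 (value 7): max_ending_here = 7, max_so_far = 7
Position 3 (value 15): max_ending_here = 22, max_so_far = 22
Position 4 (value -11): max_ending_here = 11, max_so_far = 22
Position 5 (value -7): max_ending_here = 4, max_so_far = 22
Position 6 (value -7): max_ending_here = -3, max_so_far = 22
Position 7 (value -11): max_ending_here = -11, max_so_far = 22

Maximum subarray: [7, 15]
Maximum sum: 22

The maximum subarray is [7, 15] with sum 22. This subarray runs from index 2 to index 3.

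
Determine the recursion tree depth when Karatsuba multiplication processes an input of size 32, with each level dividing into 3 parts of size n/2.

For divide and conquer with division factor 2:

Problem sizes at each level:
Level 0: 32
Level 1: 16
Level 2: 8
Level 3: 4
Level 4: 2
Level 5: 1

The root is level 0 and the size-1 base case is level 5 (the tree spans levels 0 through 5, i.e. 6 levels counting the root), so the depth is the number of divisions: log_2(32) = 5

The recursion tree depth is log_2(32) = 5. At each level, the problem size is divided by 2, so it takes 5 divisions to reduce to a base case of size 1. The algorithm makes 3 recursive calls at each level.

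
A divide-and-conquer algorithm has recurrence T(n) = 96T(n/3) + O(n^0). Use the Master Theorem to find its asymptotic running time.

Master Theorem for T(n) = 96T(n/3) + O(n^0):

a = 96, b = 3, c = 0
log_b(a) = log_3(96) = 4.1546

Case 1: c = 0 < log_3(96) = 4.1546
T(n) = O(n^(log_3 96))

For T(n) = 96T(n/3) + O(n^0): log_3(96) = 4.1546. This is Case 1 of the Master Theorem (c < log_b(a), work dominated by leaves), giving O(n^(log_3 96)).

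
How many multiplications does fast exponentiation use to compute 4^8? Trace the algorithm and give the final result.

Computing 4^8 by squaring (build up from 4^1; each line after the first costs one multiplication):

4^1 = 4
4^2 = (4^1)^2 = 4^2 = 16
4^4 = (4^2)^2 = 16^2 = 256
4^8 = (4^4)^2 = 256^2 = 65536

Result: 65536
Multiplications needed: 3 (3 lines after 4^1)

4^8 = 65536. Using exponentiation by squaring, this requires 3 multiplications. The key idea: if the exponent is even, square the half-power; if odd, multiply by the base once.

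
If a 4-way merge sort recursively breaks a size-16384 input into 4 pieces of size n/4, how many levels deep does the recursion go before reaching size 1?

For divide and conquer with division factor 4:

Problem sizes at each level:
Level 0: 16384
Level 1: 4096
Level 2: 1024
Level 3: 256
Level 4: 64
Level 5: 16
Level 6: 4
Level 7: 1

The root is level 0 and the size-1 base case is level 7 (the tree spans levels 0 through 7, i.e. 8 levels counting the root), so the depth is the number of divisions: log_4(16384) = 7

The recursion tree depth is log_4(16384) = 7. At each level, the problem size is divided by 4, so it takes 7 divisions to reduce to a base case of size 1. The algorithm makes 4 recursive calls at each level.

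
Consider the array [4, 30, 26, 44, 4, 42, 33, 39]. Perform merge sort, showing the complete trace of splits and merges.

Merge sort trace:

Split: [4, 30, 26, 44, 4, 42, 33, 39] -> [4, 30, 26, 44] and [4, 42, 33, 39]
  Split: [4, 30, 26, 44] -> [4, 30] and [26, 44]
    Split: [4, 30] -> [4] and [30]
    Merge: [4] + [30] -> [4, 30]
    Split: [26, 44] -> [26] and [44]
    Merge: [26] + [44] -> [26, 44]
  Merge: [4, 30] + [26, 44] -> [4, 26, 30, 44]
  Split: [4, 42, 33, 39] -> [4, 42] and [33, 39]
    Split: [4, 42] -> [4] and [42]
    Merge: [4] + [42] -> [4, 42]
    Split: [33, 39] -> [33] and [39]
    Merge: [33] + [39] -> [33, 39]
  Merge: [4, 42] + [33, 39] -> [4, 33, 39, 42]
Merge: [4, 26, 30, 44] + [4, 33, 39, 42] -> [4, 4, 26, 30, 33, 39, 42, 44]

Final sorted array: [4, 4, 26, 30, 33, 39, 42, 44]

The merge sort proceeds by recursively splitting the array and merging sorted halves.
After all merges, the sorted array is [4, 4, 26, 30, 33, 39, 42, 44].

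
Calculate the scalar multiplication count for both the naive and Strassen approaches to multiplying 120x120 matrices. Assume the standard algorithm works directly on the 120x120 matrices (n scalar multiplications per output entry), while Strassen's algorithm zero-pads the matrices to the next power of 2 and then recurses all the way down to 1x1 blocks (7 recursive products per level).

Matrix multiplication for 120x120 matrices:

Strassen's algorithm requires power-of-2 dimensions. Pad 120x120 to 128x128 (next power of 2).

Standard algorithm: 120^3 = 1728000 multiplications
Strassen's algorithm: 7^(log2(128)) = 7^7 = 823543 multiplications
Savings: 1728000 - 823543 = 904457 multiplications

Standard: 1728000 multiplications (120^3). Strassen: 823543 multiplications (7^7, after padding to 128x128). Strassen reduces 8 recursive multiplications to 7 at each level.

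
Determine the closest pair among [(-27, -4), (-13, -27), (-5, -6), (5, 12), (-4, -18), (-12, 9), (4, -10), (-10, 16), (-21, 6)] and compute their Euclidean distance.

Computing all pairwise distances among 9 points:

d((-27, -4), (-13, -27)) = 26.9258
d((-27, -4), (-5, -6)) = 22.0907
d((-27, -4), (5, 12)) = 35.7771
d((-27, -4), (-4, -18)) = 26.9258
d((-27, -4), (-12, 9)) = 19.8494
d((-27, -4), (4, -10)) = 31.5753
d((-27, -4), (-10, 16)) = 26.2488
d((-27, -4), (-21, 6)) = 11.6619
d((-13, -27), (-5, -6)) = 22.4722
d((-13, -27), (5, 12)) = 42.9535
d((-13, -27), (-4, -18)) = 12.7279
d((-13, -27), (-12, 9)) = 36.0139
d((-13, -27), (4, -10)) = 24.0416
d((-13, -27), (-10, 16)) = 43.1045
d((-13, -27), (-21, 6)) = 33.9559
d((-5, -6), (5, 12)) = 20.5913
d((-5, -6), (-4, -18)) = 12.0416
d((-5, -6), (-12, 9)) = 16.5529
d((-5, -6), (4, -10)) = 9.8489
d((-5, -6), (-10, 16)) = 22.561
d((-5, -6), (-21, 6)) = 20.0
d((5, 12), (-4, -18)) = 31.3209
d((5, 12), (-12, 9)) = 17.2627
d((5, 12), (4, -10)) = 22.0227
d((5, 12), (-10, 16)) = 15.5242
d((5, 12), (-21, 6)) = 26.6833
d((-4, -18), (-12, 9)) = 28.1603
d((-4, -18), (4, -10)) = 11.3137
d((-4, -18), (-10, 16)) = 34.5254
d((-4, -18), (-21, 6)) = 29.4109
d((-12, 9), (4, -10)) = 24.8395
d((-12, 9), (-10, 16)) = 7.2801 <-- minimum
d((-12, 9), (-21, 6)) = 9.4868
d((4, -10), (-10, 16)) = 29.5296
d((4, -10), (-21, 6)) = 29.6816
d((-10, 16), (-21, 6)) = 14.8661

Closest pair: (-12, 9) and (-10, 16) with distance 7.2801

The closest pair is (-12, 9) and (-10, 16) with Euclidean distance 7.2801. For 9 points, brute-force pairwise comparison is shown above. For large n, the divide-and-conquer algorithm (sort by x, recurse on halves, check the dividing strip) achieves O(n log n).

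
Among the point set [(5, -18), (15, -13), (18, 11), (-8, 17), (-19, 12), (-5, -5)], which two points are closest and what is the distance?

Computing all pairwise distances among 6 points:

d((5, -18), (15, -13)) = 11.1803 <-- minimum
d((5, -18), (18, 11)) = 31.7805
d((5, -18), (-8, 17)) = 37.3363
d((5, -18), (-19, 12)) = 38.4187
d((5, -18), (-5, -5)) = 16.4012
d((15, -13), (18, 11)) = 24.1868
d((15, -13), (-8, 17)) = 37.8021
d((15, -13), (-19, 12)) = 42.2019
d((15, -13), (-5, -5)) = 21.5407
d((18, 11), (-8, 17)) = 26.6833
d((18, 11), (-19, 12)) = 37.0135
d((18, 11), (-5, -5)) = 28.0179
d((-8, 17), (-19, 12)) = 12.083
d((-8, 17), (-5, -5)) = 22.2036
d((-19, 12), (-5, -5)) = 22.0227

Closest pair: (5, -18) and (15, -13) with distance 11.1803

The closest pair is (5, -18) and (15, -13) with Euclidean distance 11.1803. For 6 points, brute-force pairwise comparison is shown above. For large n, the divide-and-conquer algorithm (sort by x, recurse on halves, check the dividing strip) achieves O(n log n).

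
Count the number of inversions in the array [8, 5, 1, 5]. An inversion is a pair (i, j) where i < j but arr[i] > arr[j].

Finding inversions in [8, 5, 1, 5]:

(0, 1): arr[0]=8 > arr[1]=5
(0, 2): arr[0]=8 > arr[2]=1
(0, 3): arr[0]=8 > arr[3]=5
(1, 2): arr[1]=5 > arr[2]=1

Total inversions: 4

The array has 4 inversion(s): (0,1), (0,2), (0,3), (1,2). Each pair (i,j) satisfies i < j and arr[i] > arr[j].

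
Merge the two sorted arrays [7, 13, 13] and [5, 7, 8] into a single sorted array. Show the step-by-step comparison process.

Merging process:

Compare 7 vs 5: take 5 from right. Merged: [5]
Compare 7 vs 7: take 7 from left. Merged: [5, 7]
Compare 13 vs 7: take 7 from right. Merged: [5, 7, 7]
Compare 13 vs 8: take 8 from right. Merged: [5, 7, 7, 8]
Append remaining from left: [13, 13]. Merged: [5, 7, 7, 8, 13, 13]

Final merged array: [5, 7, 7, 8, 13, 13]
Total comparisons: 4

The merged array is [5, 7, 7, 8, 13, 13], requiring 4 comparisons. The merge step runs in O(n) time where n is the total number of elements.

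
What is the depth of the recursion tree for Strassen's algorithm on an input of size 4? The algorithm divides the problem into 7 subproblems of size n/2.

For divide and conquer with division factor 2:

Problem sizes at each level:
Level 0: 4
Level 1: 2
Level 2: 1

The root is level 0 and the size-1 base case is level 2 (the tree spans levels 0 through 2, i.e. 3 levels counting the root), so the depth is the number of divisions: log_2(4) = 2

The recursion tree depth is log_2(4) = 2. At each level, the problem size is divided by 2, so it takes 2 divisions to reduce to a base case of size 1. The algorithm makes 7 recursive calls at each level.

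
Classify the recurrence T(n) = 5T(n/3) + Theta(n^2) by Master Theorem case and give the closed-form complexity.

Master Theorem for T(n) = 5T(n/3) + O(n^2):

a = 5, b = 3, c = 2
log_b(a) = log_3(5) = 1.4650

Case 3: c = 2 > log_3(5) = 1.4650
T(n) = O(n^2) = O(n^2)

For T(n) = 5T(n/3) + O(n^2): log_3(5) = 1.4650. This is Case 3 of the Master Theorem (c > log_b(a), work dominated by root), giving O(n^2).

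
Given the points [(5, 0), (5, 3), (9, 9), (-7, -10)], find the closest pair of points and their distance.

Computing all pairwise distances among 4 points:

d((5, 0), (5, 3)) = 3.0 <-- minimum
d((5, 0), (9, 9)) = 9.8489
d((5, 0), (-7, -10)) = 15.6205
d((5, 3), (9, 9)) = 7.2111
d((5, 3), (-7, -10)) = 17.6918
d((9, 9), (-7, -10)) = 24.8395

Closest pair: (5, 0) and (5, 3) with distance 3.0

The closest pair is (5, 0) and (5, 3) with Euclidean distance 3.0. For 4 points, brute-force pairwise comparison is shown above. For large n, the divide-and-conquer algorithm (sort by x, recurse on halves, check the dividing strip) achieves O(n log n).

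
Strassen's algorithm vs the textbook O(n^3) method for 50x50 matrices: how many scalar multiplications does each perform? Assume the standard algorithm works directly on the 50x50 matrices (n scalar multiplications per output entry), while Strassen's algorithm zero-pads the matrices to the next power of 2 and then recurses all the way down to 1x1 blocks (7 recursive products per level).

Matrix multiplication for 50x50 matrices:

Strassen's algorithm requires power-of-2 dimensions. Pad 50x50 to 64x64 (next power of 2).

Standard algorithm: 50^3 = 125000 multiplications
Strassen's algorithm: 7^(log2(64)) = 7^6 = 117649 multiplications
Savings: 125000 - 117649 = 7351 multiplications

Standard: 125000 multiplications (50^3). Strassen: 117649 multiplications (7^6, after padding to 64x64). Strassen reduces 8 recursive multiplications to 7 at each level.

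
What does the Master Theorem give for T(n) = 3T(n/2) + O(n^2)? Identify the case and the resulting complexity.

Master Theorem for T(n) = 3T(n/2) + O(n^2):

a = 3, b = 2, c = 2
log_b(a) = log_2(3) = 1.5850

Case 3: c = 2 > log_2(3) = 1.5850
T(n) = O(n^2) = O(n^2)

For T(n) = 3T(n/2) + O(n^2): log_2(3) = 1.5850. This is Case 3 of the Master Theorem (c > log_b(a), work dominated by root), giving O(n^2).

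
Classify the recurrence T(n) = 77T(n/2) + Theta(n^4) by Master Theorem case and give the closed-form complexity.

Master Theorem for T(n) = 77T(n/2) + O(n^4):

a = 77, b = 2, c = 4
log_b(a) = log_2(77) = 6.2668

Case 1: c = 4 < log_2(77) = 6.2668
T(n) = O(n^(log_2 77))

For T(n) = 77T(n/2) + O(n^4): log_2(77) = 6.2668. This is Case 1 of the Master Theorem (c < log_b(a), work dominated by leaves), giving O(n^(log_2 77)).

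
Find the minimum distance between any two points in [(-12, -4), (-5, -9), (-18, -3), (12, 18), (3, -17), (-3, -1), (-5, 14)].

Computing all pairwise distances among 7 points:

d((-12, -4), (-5, -9)) = 8.6023
d((-12, -4), (-18, -3)) = 6.0828 <-- minimum
d((-12, -4), (12, 18)) = 32.5576
d((-12, -4), (3, -17)) = 19.8494
d((-12, -4), (-3, -1)) = 9.4868
d((-12, -4), (-5, 14)) = 19.3132
d((-5, -9), (-18, -3)) = 14.3178
d((-5, -9), (12, 18)) = 31.9061
d((-5, -9), (3, -17)) = 11.3137
d((-5, -9), (-3, -1)) = 8.2462
d((-5, -9), (-5, 14)) = 23.0
d((-18, -3), (12, 18)) = 36.6197
d((-18, -3), (3, -17)) = 25.2389
d((-18, -3), (-3, -1)) = 15.1327
d((-18, -3), (-5, 14)) = 21.4009
d((12, 18), (3, -17)) = 36.1386
d((12, 18), (-3, -1)) = 24.2074
d((12, 18), (-5, 14)) = 17.4642
d((3, -17), (-3, -1)) = 17.088
d((3, -17), (-5, 14)) = 32.0156
d((-3, -1), (-5, 14)) = 15.1327

Closest pair: (-12, -4) and (-18, -3) with distance 6.0828

The closest pair is (-12, -4) and (-18, -3) with Euclidean distance 6.0828. For 7 points, brute-force pairwise comparison is shown above. For large n, the divide-and-conquer algorithm (sort by x, recurse on halves, check the dividing strip) achieves O(n log n).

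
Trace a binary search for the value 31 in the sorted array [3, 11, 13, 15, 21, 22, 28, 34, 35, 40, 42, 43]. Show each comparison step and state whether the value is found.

Binary search for 31 in [3, 11, 13, 15, 21, 22, 28, 34, 35, 40, 42, 43]:

lo=0, hi=11, mid=5, arr[mid]=22 -> 22 < 31, search right half
lo=6, hi=11, mid=8, arr[mid]=35 -> 35 > 31, search left half
lo=6, hi=7, mid=6, arr[mid]=28 -> 28 < 31, search right half
lo=7, hi=7, mid=7, arr[mid]=34 -> 34 > 31, search left half
lo=7 > hi=6, target 31 not found

Binary search determines that 31 is not in the array after 4 comparisons. The search space was exhausted without finding the target.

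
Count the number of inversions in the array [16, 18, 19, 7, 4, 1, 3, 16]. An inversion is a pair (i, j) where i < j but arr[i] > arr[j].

Finding inversions in [16, 18, 19, 7, 4, 1, 3, 16]:

(0, 3): arr[0]=16 > arr[3]=7
(0, 4): arr[0]=16 > arr[4]=4
(0, 5): arr[0]=16 > arr[5]=1
(0, 6): arr[0]=16 > arr[6]=3
(1, 3): arr[1]=18 > arr[3]=7
(1, 4): arr[1]=18 > arr[4]=4
(1, 5): arr[1]=18 > arr[5]=1
(1, 6): arr[1]=18 > arr[6]=3
(1, 7): arr[1]=18 > arr[7]=16
(2, 3): arr[2]=19 > arr[3]=7
(2, 4): arr[2]=19 > arr[4]=4
(2, 5): arr[2]=19 > arr[5]=1
(2, 6): arr[2]=19 > arr[6]=3
(2, 7): arr[2]=19 > arr[7]=16
(3, 4): arr[3]=7 > arr[4]=4
(3, 5): arr[3]=7 > arr[5]=1
(3, 6): arr[3]=7 > arr[6]=3
(4, 5): arr[4]=4 > arr[5]=1
(4, 6): arr[4]=4 > arr[6]=3

Total inversions: 19

The array has 19 inversion(s): (0,3), (0,4), (0,5), (0,6), (1,3), (1,4), (1,5), (1,6), (1,7), (2,3), (2,4), (2,5), (2,6), (2,7), (3,4), (3,5), (3,6), (4,5), (4,6). Each pair (i,j) satisfies i < j and arr[i] > arr[j].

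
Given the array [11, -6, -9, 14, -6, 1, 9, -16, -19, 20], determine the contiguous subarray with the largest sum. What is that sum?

Using Kadane's algorithm on [11, -6, -9, 14, -6, 1, 9, -16, -19, 20]:

Scanning through the array:
Position 1 (value -6): max_ending_here = 5, max_so_far = 11
Position 2 (value -9): max_ending_here = -4, max_so_far = 11
Position 3 (value 14): max_ending_here = 14, max_so_far = 14
Position 4 (value -6): max_ending_here = 8, max_so_far = 14
Position 5 (value 1): max_ending_here = 9, max_so_far = 14
Position 6 (value 9): max_ending_here = 18, max_so_far = 18
Position 7 (value -16): max_ending_here = 2, max_so_far = 18
Position 8 (value -19): max_ending_here = -17, max_so_far = 18
Position 9 (value 20): max_ending_here = 20, max_so_far = 20

Maximum subarray: [20]
Maximum sum: 20

The maximum subarray is [20] with sum 20. This subarray runs from index 9 to index 9.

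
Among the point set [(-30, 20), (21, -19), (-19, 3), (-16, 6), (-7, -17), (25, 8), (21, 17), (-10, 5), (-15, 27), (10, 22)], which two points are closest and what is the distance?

Computing all pairwise distances among 10 points:

d((-30, 20), (21, -19)) = 64.2028
d((-30, 20), (-19, 3)) = 20.2485
d((-30, 20), (-16, 6)) = 19.799
d((-30, 20), (-7, -17)) = 43.566
d((-30, 20), (25, 8)) = 56.2939
d((-30, 20), (21, 17)) = 51.0882
d((-30, 20), (-10, 5)) = 25.0
d((-30, 20), (-15, 27)) = 16.5529
d((-30, 20), (10, 22)) = 40.05
d((21, -19), (-19, 3)) = 45.6508
d((21, -19), (-16, 6)) = 44.6542
d((21, -19), (-7, -17)) = 28.0713
d((21, -19), (25, 8)) = 27.2947
d((21, -19), (21, 17)) = 36.0
d((21, -19), (-10, 5)) = 39.2046
d((21, -19), (-15, 27)) = 58.4123
d((21, -19), (10, 22)) = 42.45
d((-19, 3), (-16, 6)) = 4.2426 <-- minimum
d((-19, 3), (-7, -17)) = 23.3238
d((-19, 3), (25, 8)) = 44.2832
d((-19, 3), (21, 17)) = 42.3792
d((-19, 3), (-10, 5)) = 9.2195
d((-19, 3), (-15, 27)) = 24.3311
d((-19, 3), (10, 22)) = 34.6699
d((-16, 6), (-7, -17)) = 24.6982
d((-16, 6), (25, 8)) = 41.0488
d((-16, 6), (21, 17)) = 38.6005
d((-16, 6), (-10, 5)) = 6.0828
d((-16, 6), (-15, 27)) = 21.0238
d((-16, 6), (10, 22)) = 30.5287
d((-7, -17), (25, 8)) = 40.6079
d((-7, -17), (21, 17)) = 44.0454
d((-7, -17), (-10, 5)) = 22.2036
d((-7, -17), (-15, 27)) = 44.7214
d((-7, -17), (10, 22)) = 42.5441
d((25, 8), (21, 17)) = 9.8489
d((25, 8), (-10, 5)) = 35.1283
d((25, 8), (-15, 27)) = 44.2832
d((25, 8), (10, 22)) = 20.5183
d((21, 17), (-10, 5)) = 33.2415
d((21, 17), (-15, 27)) = 37.3631
d((21, 17), (10, 22)) = 12.083
d((-10, 5), (-15, 27)) = 22.561
d((-10, 5), (10, 22)) = 26.2488
d((-15, 27), (10, 22)) = 25.4951

Closest pair: (-19, 3) and (-16, 6) with distance 4.2426

The closest pair is (-19, 3) and (-16, 6) with Euclidean distance 4.2426. For 10 points, brute-force pairwise comparison is shown above. For large n, the divide-and-conquer algorithm (sort by x, recurse on halves, check the dividing strip) achieves O(n log n).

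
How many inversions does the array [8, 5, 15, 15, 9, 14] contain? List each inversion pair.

Finding inversions in [8, 5, 15, 15, 9, 14]:

(0, 1): arr[0]=8 > arr[1]=5
(2, 4): arr[2]=15 > arr[4]=9
(2, 5): arr[2]=15 > arr[5]=14
(3, 4): arr[3]=15 > arr[4]=9
(3, 5): arr[3]=15 > arr[5]=14

Total inversions: 5

The array has 5 inversion(s): (0,1), (2,4), (2,5), (3,4), (3,5). Each pair (i,j) satisfies i < j and arr[i] > arr[j].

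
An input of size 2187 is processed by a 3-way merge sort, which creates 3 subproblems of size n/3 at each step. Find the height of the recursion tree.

For divide and conquer with division factor 3:

Problem sizes at each level:
Level 0: 2187
Level 1: 729
Level 2: 243
Level 3: 81
Level 4: 27
Level 5: 9
Level 6: 3
Level 7: 1

The root is level 0 and the size-1 base case is level 7 (the tree spans levels 0 through 7, i.e. 8 levels counting the root), so the depth is the number of divisions: log_3(2187) = 7

The recursion tree depth is log_3(2187) = 7. At each level, the problem size is divided by 3, so it takes 7 divisions to reduce to a base case of size 1. The algorithm makes 3 recursive calls at each level.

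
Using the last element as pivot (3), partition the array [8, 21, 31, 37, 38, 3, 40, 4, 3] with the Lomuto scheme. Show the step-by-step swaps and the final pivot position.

Lomuto partition with pivot = 3:

Initial array: [8, 21, 31, 37, 38, 3, 40, 4, 3]

arr[0]=8 > 3: no swap
arr[1]=21 > 3: no swap
arr[2]=31 > 3: no swap
arr[3]=37 > 3: no swap
arr[4]=38 > 3: no swap
arr[5]=3 <= 3: swap with position 0, array becomes [3, 21, 31, 37, 38, 8, 40, 4, 3]
arr[6]=40 > 3: no swap
arr[7]=4 > 3: no swap

Place pivot at position 1: [3, 3, 31, 37, 38, 8, 40, 4, 21]
Pivot position: 1

After partitioning with pivot 3, the array becomes [3, 3, 31, 37, 38, 8, 40, 4, 21]. The pivot is placed at index 1. All elements to the left of the pivot are <= 3, and all elements to the right are > 3.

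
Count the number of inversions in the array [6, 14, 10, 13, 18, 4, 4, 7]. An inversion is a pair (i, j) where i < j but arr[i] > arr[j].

Finding inversions in [6, 14, 10, 13, 18, 4, 4, 7]:

(0, 5): arr[0]=6 > arr[5]=4
(0, 6): arr[0]=6 > arr[6]=4
(1, 2): arr[1]=14 > arr[2]=10
(1, 3): arr[1]=14 > arr[3]=13
(1, 5): arr[1]=14 > arr[5]=4
(1, 6): arr[1]=14 > arr[6]=4
(1, 7): arr[1]=14 > arr[7]=7
(2, 5): arr[2]=10 > arr[5]=4
(2, 6): arr[2]=10 > arr[6]=4
(2, 7): arr[2]=10 > arr[7]=7
(3, 5): arr[3]=13 > arr[5]=4
(3, 6): arr[3]=13 > arr[6]=4
(3, 7): arr[3]=13 > arr[7]=7
(4, 5): arr[4]=18 > arr[5]=4
(4, 6): arr[4]=18 > arr[6]=4
(4, 7): arr[4]=18 > arr[7]=7

Total inversions: 16

The array has 16 inversion(s): (0,5), (0,6), (1,2), (1,3), (1,5), (1,6), (1,7), (2,5), (2,6), (2,7), (3,5), (3,6), (3,7), (4,5), (4,6), (4,7). Each pair (i,j) satisfies i < j and arr[i] > arr[j].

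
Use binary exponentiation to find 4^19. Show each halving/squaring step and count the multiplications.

Computing 4^19 by squaring (build up from 4^1; each line after the first costs one multiplication):

4^1 = 4
4^2 = (4^1)^2 = 4^2 = 16
4^4 = (4^2)^2 = 16^2 = 256
4^8 = (4^4)^2 = 256^2 = 65536
4^9 = 4 * 4^8 = 4 * 65536 = 262144
4^18 = (4^9)^2 = 262144^2 = 68719476736
4^19 = 4 * 4^18 = 4 * 68719476736 = 274877906944

Result: 274877906944
Multiplications needed: 6 (6 lines after 4^1)

4^19 = 274877906944. Using exponentiation by squaring, this requires 6 multiplications. The key idea: if the exponent is even, square the half-power; if odd, multiply by the base once.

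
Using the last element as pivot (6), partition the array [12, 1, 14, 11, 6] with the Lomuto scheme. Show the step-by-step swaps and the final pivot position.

Lomuto partition with pivot = 6:

Initial array: [12, 1, 14, 11, 6]

arr[0]=12 > 6: no swap
arr[1]=1 <= 6: swap with position 0, array becomes [1, 12, 14, 11, 6]
arr[2]=14 > 6: no swap
arr[3]=11 > 6: no swap

Place pivot at position 1: [1, 6, 14, 11, 12]
Pivot position: 1

After partitioning with pivot 6, the array becomes [1, 6, 14, 11, 12]. The pivot is placed at index 1. All elements to the left of the pivot are <= 6, and all elements to the right are > 6.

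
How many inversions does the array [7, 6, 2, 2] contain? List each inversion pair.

Finding inversions in [7, 6, 2, 2]:

(0, 1): arr[0]=7 > arr[1]=6
(0, 2): arr[0]=7 > arr[2]=2
(0, 3): arr[0]=7 > arr[3]=2
(1, 2): arr[1]=6 > arr[2]=2
(1, 3): arr[1]=6 > arr[3]=2

Total inversions: 5

The array has 5 inversion(s): (0,1), (0,2), (0,3), (1,2), (1,3). Each pair (i,j) satisfies i < j and arr[i] > arr[j].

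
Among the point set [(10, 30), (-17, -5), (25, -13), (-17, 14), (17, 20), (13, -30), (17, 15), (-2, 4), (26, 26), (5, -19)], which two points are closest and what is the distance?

Computing all pairwise distances among 10 points:

d((10, 30), (-17, -5)) = 44.2041
d((10, 30), (25, -13)) = 45.5412
d((10, 30), (-17, 14)) = 31.3847
d((10, 30), (17, 20)) = 12.2066
d((10, 30), (13, -30)) = 60.075
d((10, 30), (17, 15)) = 16.5529
d((10, 30), (-2, 4)) = 28.6356
d((10, 30), (26, 26)) = 16.4924
d((10, 30), (5, -19)) = 49.2544
d((-17, -5), (25, -13)) = 42.7551
d((-17, -5), (-17, 14)) = 19.0
d((-17, -5), (17, 20)) = 42.2019
d((-17, -5), (13, -30)) = 39.0512
d((-17, -5), (17, 15)) = 39.4462
d((-17, -5), (-2, 4)) = 17.4929
d((-17, -5), (26, 26)) = 53.0094
d((-17, -5), (5, -19)) = 26.0768
d((25, -13), (-17, 14)) = 49.93
d((25, -13), (17, 20)) = 33.9559
d((25, -13), (13, -30)) = 20.8087
d((25, -13), (17, 15)) = 29.1204
d((25, -13), (-2, 4)) = 31.9061
d((25, -13), (26, 26)) = 39.0128
d((25, -13), (5, -19)) = 20.8806
d((-17, 14), (17, 20)) = 34.5254
d((-17, 14), (13, -30)) = 53.2541
d((-17, 14), (17, 15)) = 34.0147
d((-17, 14), (-2, 4)) = 18.0278
d((-17, 14), (26, 26)) = 44.643
d((-17, 14), (5, -19)) = 39.6611
d((17, 20), (13, -30)) = 50.1597
d((17, 20), (17, 15)) = 5.0 <-- minimum
d((17, 20), (-2, 4)) = 24.8395
d((17, 20), (26, 26)) = 10.8167
d((17, 20), (5, -19)) = 40.8044
d((13, -30), (17, 15)) = 45.1774
d((13, -30), (-2, 4)) = 37.1618
d((13, -30), (26, 26)) = 57.4891
d((13, -30), (5, -19)) = 13.6015
d((17, 15), (-2, 4)) = 21.9545
d((17, 15), (26, 26)) = 14.2127
d((17, 15), (5, -19)) = 36.0555
d((-2, 4), (26, 26)) = 35.609
d((-2, 4), (5, -19)) = 24.0416
d((26, 26), (5, -19)) = 49.6588

Closest pair: (17, 20) and (17, 15) with distance 5.0

The closest pair is (17, 20) and (17, 15) with Euclidean distance 5.0. For 10 points, brute-force pairwise comparison is shown above. For large n, the divide-and-conquer algorithm (sort by x, recurse on halves, check the dividing strip) achieves O(n log n).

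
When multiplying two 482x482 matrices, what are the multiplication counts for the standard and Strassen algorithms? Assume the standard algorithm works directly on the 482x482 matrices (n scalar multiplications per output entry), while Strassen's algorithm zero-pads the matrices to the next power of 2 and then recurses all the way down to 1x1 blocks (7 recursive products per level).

Matrix multiplication for 482x482 matrices:

Strassen's algorithm requires power-of-2 dimensions. Pad 482x482 to 512x512 (next power of 2).

Standard algorithm: 482^3 = 111980168 multiplications
Strassen's algorithm: 7^(log2(512)) = 7^9 = 40353607 multiplications
Savings: 111980168 - 40353607 = 71626561 multiplications

Standard: 111980168 multiplications (482^3). Strassen: 40353607 multiplications (7^9, after padding to 512x512). Strassen reduces 8 recursive multiplications to 7 at each level.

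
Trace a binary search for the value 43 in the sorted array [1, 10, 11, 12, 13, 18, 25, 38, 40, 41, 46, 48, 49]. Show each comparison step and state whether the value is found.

Binary search for 43 in [1, 10, 11, 12, 13, 18, 25, 38, 40, 41, 46, 48, 49]:

lo=0, hi=12, mid=6, arr[mid]=25 -> 25 < 43, search right half
lo=7, hi=12, mid=9, arr[mid]=41 -> 41 < 43, search right half
lo=10, hi=12, mid=11, arr[mid]=48 -> 48 > 43, search left half
lo=10, hi=10, mid=10, arr[mid]=46 -> 46 > 43, search left half
lo=10 > hi=9, target 43 not found

Binary search determines that 43 is not in the array after 4 comparisons. The search space was exhausted without finding the target.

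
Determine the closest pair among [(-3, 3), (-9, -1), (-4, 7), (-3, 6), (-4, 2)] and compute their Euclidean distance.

Computing all pairwise distances among 5 points:

d((-3, 3), (-9, -1)) = 7.2111
d((-3, 3), (-4, 7)) = 4.1231
d((-3, 3), (-3, 6)) = 3.0
d((-3, 3), (-4, 2)) = 1.4142 <-- minimum
d((-9, -1), (-4, 7)) = 9.434
d((-9, -1), (-3, 6)) = 9.2195
d((-9, -1), (-4, 2)) = 5.831
d((-4, 7), (-3, 6)) = 1.4142 <-- minimum
d((-4, 7), (-4, 2)) = 5.0
d((-3, 6), (-4, 2)) = 4.1231

Minimum distance: 1.4142 (tie among 2 pairs: (-3, 3) and (-4, 2); (-4, 7) and (-3, 6))

The minimum Euclidean distance is 1.4142. There is a tie: 2 pairs achieve this minimum — (-3, 3) and (-4, 2); (-4, 7) and (-3, 6). Any of these is a valid closest pair. For 5 points, brute-force pairwise comparison is shown above. For large n, the divide-and-conquer algorithm (sort by x, recurse on halves, check the dividing strip) achieves O(n log n).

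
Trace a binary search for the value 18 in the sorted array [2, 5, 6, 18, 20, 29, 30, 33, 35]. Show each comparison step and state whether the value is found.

Binary search for 18 in [2, 5, 6, 18, 20, 29, 30, 33, 35]:

lo=0, hi=8, mid=4, arr[mid]=20 -> 20 > 18, search left half
lo=0, hi=3, mid=1, arr[mid]=5 -> 5 < 18, search right half
lo=2, hi=3, mid=2, arr[mid]=6 -> 6 < 18, search right half
lo=3, hi=3, mid=3, arr[mid]=18 -> Found target at index 3!

Binary search finds 18 at index 3 after 4 comparisons. The search repeatedly halves the search space by comparing with the middle element.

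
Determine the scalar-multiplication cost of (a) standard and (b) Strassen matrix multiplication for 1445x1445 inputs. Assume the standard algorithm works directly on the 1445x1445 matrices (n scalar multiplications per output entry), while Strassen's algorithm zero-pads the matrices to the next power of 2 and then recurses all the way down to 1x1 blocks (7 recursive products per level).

Matrix multiplication for 1445x1445 matrices:

Strassen's algorithm requires power-of-2 dimensions. Pad 1445x1445 to 2048x2048 (next power of 2).

Standard algorithm: 1445^3 = 3017196125 multiplications
Strassen's algorithm: 7^(log2(2048)) = 7^11 = 1977326743 multiplications
Savings: 3017196125 - 1977326743 = 1039869382 multiplications

Standard: 3017196125 multiplications (1445^3). Strassen: 1977326743 multiplications (7^11, after padding to 2048x2048). Strassen reduces 8 recursive multiplications to 7 at each level.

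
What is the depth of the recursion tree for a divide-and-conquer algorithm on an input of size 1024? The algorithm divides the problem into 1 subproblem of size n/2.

For divide and conquer with division factor 2:

Problem sizes at each level:
Level 0: 1024
Level 1: 512
Level 2: 256
Level 3: 128
Level 4: 64
Level 5: 32
Level 6: 16
Level 7: 8
Level 8: 4
Level 9: 2
Level 10: 1

The root is level 0 and the size-1 base case is level 10 (the tree spans levels 0 through 10, i.e. 11 levels counting the root), so the depth is the number of divisions: log_2(1024) = 10

The recursion tree depth is log_2(1024) = 10. At each level, the problem size is divided by 2, so it takes 10 divisions to reduce to a base case of size 1. The algorithm makes 1 recursive call at each level.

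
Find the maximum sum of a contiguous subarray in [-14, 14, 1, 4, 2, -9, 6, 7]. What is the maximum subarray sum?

Using Kadane's algorithm on [-14, 14, 1, 4, 2, -9, 6, 7]:

Scanning through the array:
Position 1 (value 14): max_ending_here = 14, max_so_far = 14
Position 2 (value 1): max_ending_here = 15, max_so_far = 15
Position 3 (value 4): max_ending_here = 19, max_so_far = 19
Position 4 (value 2): max_ending_here = 21, max_so_far = 21
Position 5 (value -9): max_ending_here = 12, max_so_far = 21
Position 6 (value 6): max_ending_here = 18, max_so_far = 21
Position 7 (value 7): max_ending_here = 25, max_so_far = 25

Maximum subarray: [14, 1, 4, 2, -9, 6, 7]
Maximum sum: 25

The maximum subarray is [14, 1, 4, 2, -9, 6, 7] with sum 25. This subarray runs from index 1 to index 7.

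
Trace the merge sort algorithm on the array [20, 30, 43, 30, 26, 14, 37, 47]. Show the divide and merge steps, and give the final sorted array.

Merge sort trace:

Split: [20, 30, 43, 30, 26, 14, 37, 47] -> [20, 30, 43, 30] and [26, 14, 37, 47]
  Split: [20, 30, 43, 30] -> [20, 30] and [43, 30]
    Split: [20, 30] -> [20] and [30]
    Merge: [20] + [30] -> [20, 30]
    Split: [43, 30] -> [43] and [30]
    Merge: [43] + [30] -> [30, 43]
  Merge: [20, 30] + [30, 43] -> [20, 30, 30, 43]
  Split: [26, 14, 37, 47] -> [26, 14] and [37, 47]
    Split: [26, 14] -> [26] and [14]
    Merge: [26] + [14] -> [14, 26]
    Split: [37, 47] -> [37] and [47]
    Merge: [37] + [47] -> [37, 47]
  Merge: [14, 26] + [37, 47] -> [14, 26, 37, 47]
Merge: [20, 30, 30, 43] + [14, 26, 37, 47] -> [14, 20, 26, 30, 30, 37, 43, 47]

Final sorted array: [14, 20, 26, 30, 30, 37, 43, 47]

The merge sort proceeds by recursively splitting the array and merging sorted halves.
After all merges, the sorted array is [14, 20, 26, 30, 30, 37, 43, 47].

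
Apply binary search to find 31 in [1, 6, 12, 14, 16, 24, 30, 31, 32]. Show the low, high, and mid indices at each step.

Binary search for 31 in [1, 6, 12, 14, 16, 24, 30, 31, 32]:

lo=0, hi=8, mid=4, arr[mid]=16 -> 16 < 31, search right half
lo=5, hi=8, mid=6, arr[mid]=30 -> 30 < 31, search right half
lo=7, hi=8, mid=7, arr[mid]=31 -> Found target at index 7!

Binary search finds 31 at index 7 after 3 comparisons. The search repeatedly halves the search space by comparing with the middle element.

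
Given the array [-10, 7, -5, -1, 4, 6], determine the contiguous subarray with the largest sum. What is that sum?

Using Kadane's algorithm on [-10, 7, -5, -1, 4, 6]:

Scanning through the array:
Position 1 (value 7): max_ending_here = 7, max_so_far = 7
Position 2 (value -5): max_ending_here = 2, max_so_far = 7
Position 3 (value -1): max_ending_here = 1, max_so_far = 7
Position 4 (value 4): max_ending_here = 5, max_so_far = 7
Position 5 (value 6): max_ending_here = 11, max_so_far = 11

Maximum subarray: [7, -5, -1, 4, 6]
Maximum sum: 11

The maximum subarray is [7, -5, -1, 4, 6] with sum 11. This subarray runs from index 1 to index 5.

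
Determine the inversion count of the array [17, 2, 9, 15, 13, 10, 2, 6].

Finding inversions in [17, 2, 9, 15, 13, 10, 2, 6]:

(0, 1): arr[0]=17 > arr[1]=2
(0, 2): arr[0]=17 > arr[2]=9
(0, 3): arr[0]=17 > arr[3]=15
(0, 4): arr[0]=17 > arr[4]=13
(0, 5): arr[0]=17 > arr[5]=10
(0, 6): arr[0]=17 > arr[6]=2
(0, 7): arr[0]=17 > arr[7]=6
(2, 6): arr[2]=9 > arr[6]=2
(2, 7): arr[2]=9 > arr[7]=6
(3, 4): arr[3]=15 > arr[4]=13
(3, 5): arr[3]=15 > arr[5]=10
(3, 6): arr[3]=15 > arr[6]=2
(3, 7): arr[3]=15 > arr[7]=6
(4, 5): arr[4]=13 > arr[5]=10
(4, 6): arr[4]=13 > arr[6]=2
(4, 7): arr[4]=13 > arr[7]=6
(5, 6): arr[5]=10 > arr[6]=2
(5, 7): arr[5]=10 > arr[7]=6

Total inversions: 18

The array has 18 inversion(s): (0,1), (0,2), (0,3), (0,4), (0,5), (0,6), (0,7), (2,6), (2,7), (3,4), (3,5), (3,6), (3,7), (4,5), (4,6), (4,7), (5,6), (5,7). Each pair (i,j) satisfies i < j and arr[i] > arr[j].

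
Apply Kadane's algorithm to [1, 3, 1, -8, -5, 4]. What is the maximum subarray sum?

Using Kadane's algorithm on [1, 3, 1, -8, -5, 4]:

Scanning through the array:
Position 1 (value 3): max_ending_here = 4, max_so_far = 4
Position 2 (value 1): max_ending_here = 5, max_so_far = 5
Position 3 (value -8): max_ending_here = -3, max_so_far = 5
Position 4 (value -5): max_ending_here = -5, max_so_far = 5
Position 5 (value 4): max_ending_here = 4, max_so_far = 5

Maximum subarray: [1, 3, 1]
Maximum sum: 5

The maximum subarray is [1, 3, 1] with sum 5. This subarray runs from index 0 to index 2.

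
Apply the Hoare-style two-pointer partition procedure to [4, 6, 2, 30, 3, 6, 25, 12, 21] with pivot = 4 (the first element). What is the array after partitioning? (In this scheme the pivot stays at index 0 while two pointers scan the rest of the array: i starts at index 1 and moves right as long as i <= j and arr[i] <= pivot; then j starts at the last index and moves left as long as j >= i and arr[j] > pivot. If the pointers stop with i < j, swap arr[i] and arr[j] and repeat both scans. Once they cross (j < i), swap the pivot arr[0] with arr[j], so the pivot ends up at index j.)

Hoare-style two-pointer partition with pivot = 4:

Initial array: [4, 6, 2, 30, 3, 6, 25, 12, 21]

Pointers start at i = 1, j = 8.
i stops at index 1 (arr[1]=6 > 4), j stops at index 4 (arr[4]=3 <= 4): swap arr[1] and arr[4], array becomes [4, 3, 2, 30, 6, 6, 25, 12, 21]
i ends at 3, j ends at 2: the pointers have crossed (j < i), so scanning stops.

Swap pivot arr[0] with arr[2] to place pivot at position 2: [2, 3, 4, 30, 6, 6, 25, 12, 21]
Pivot position: 2

After partitioning with pivot 4, the array becomes [2, 3, 4, 30, 6, 6, 25, 12, 21]. The pivot is placed at index 2. All elements to the left of the pivot are <= 4, and all elements to the right are > 4.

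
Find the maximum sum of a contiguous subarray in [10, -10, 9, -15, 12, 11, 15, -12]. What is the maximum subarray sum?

Using Kadane's algorithm on [10, -10, 9, -15, 12, 11, 15, -12]:

Scanning through the array:
Position 1 (value -10): max_ending_here = 0, max_so_far = 10
Position 2 (value 9): max_ending_here = 9, max_so_far = 10
Position 3 (value -15): max_ending_here = -6, max_so_far = 10
Position 4 (value 12): max_ending_here = 12, max_so_far = 12
Position 5 (value 11): max_ending_here = 23, max_so_far = 23
Position 6 (value 15): max_ending_here = 38, max_so_far = 38
Position 7 (value -12): max_ending_here = 26, max_so_far = 38

Maximum subarray: [12, 11, 15]
Maximum sum: 38

The maximum subarray is [12, 11, 15] with sum 38. This subarray runs from index 4 to index 6.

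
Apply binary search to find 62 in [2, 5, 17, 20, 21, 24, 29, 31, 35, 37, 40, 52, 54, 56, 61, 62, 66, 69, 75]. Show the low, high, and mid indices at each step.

Binary search for 62 in [2, 5, 17, 20, 21, 24, 29, 31, 35, 37, 40, 52, 54, 56, 61, 62, 66, 69, 75]:

lo=0, hi=18, mid=9, arr[mid]=37 -> 37 < 62, search right half
lo=10, hi=18, mid=14, arr[mid]=61 -> 61 < 62, search right half
lo=15, hi=18, mid=16, arr[mid]=66 -> 66 > 62, search left half
lo=15, hi=15, mid=15, arr[mid]=62 -> Found target at index 15!

Binary search finds 62 at index 15 after 4 comparisons. The search repeatedly halves the search space by comparing with the middle element.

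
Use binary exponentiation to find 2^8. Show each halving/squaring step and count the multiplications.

Computing 2^8 by squaring (build up from 2^1; each line after the first costs one multiplication):

2^1 = 2
2^2 = (2^1)^2 = 2^2 = 4
2^4 = (2^2)^2 = 4^2 = 16
2^8 = (2^4)^2 = 16^2 = 256

Result: 256
Multiplications needed: 3 (3 lines after 2^1)

2^8 = 256. Using exponentiation by squaring, this requires 3 multiplications. The key idea: if the exponent is even, square the half-power; if odd, multiply by the base once.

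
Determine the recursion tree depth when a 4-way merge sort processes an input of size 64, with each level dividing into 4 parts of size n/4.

For divide and conquer with division factor 4:

Problem sizes at each level:
Level 0: 64
Level 1: 16
Level 2: 4
Level 3: 1

The root is level 0 and the size-1 base case is level 3 (the tree spans levels 0 through 3, i.e. 4 levels counting the root), so the depth is the number of divisions: log_4(64) = 3

The recursion tree depth is log_4(64) = 3. At each level, the problem size is divided by 4, so it takes 3 divisions to reduce to a base case of size 1. The algorithm makes 4 recursive calls at each level.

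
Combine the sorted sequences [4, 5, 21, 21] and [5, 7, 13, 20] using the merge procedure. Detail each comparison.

Merging process:

Compare 4 vs 5: take 4 from left. Merged: [4]
Compare 5 vs 5: take 5 from left. Merged: [4, 5]
Compare 21 vs 5: take 5 from right. Merged: [4, 5, 5]
Compare 21 vs 7: take 7 from right. Merged: [4, 5, 5, 7]
Compare 21 vs 13: take 13 from right. Merged: [4, 5, 5, 7, 13]
Compare 21 vs 20: take 20 from right. Merged: [4, 5, 5, 7, 13, 20]
Append remaining from left: [21, 21]. Merged: [4, 5, 5, 7, 13, 20, 21, 21]

Final merged array: [4, 5, 5, 7, 13, 20, 21, 21]
Total comparisons: 6

The merged array is [4, 5, 5, 7, 13, 20, 21, 21], requiring 6 comparisons. The merge step runs in O(n) time where n is the total number of elements.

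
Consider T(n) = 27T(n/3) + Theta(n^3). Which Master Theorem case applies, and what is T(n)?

Master Theorem for T(n) = 27T(n/3) + O(n^3):

a = 27, b = 3, c = 3
log_b(a) = log_3(27) = 3.0000

Case 2: c = 3 = log_3(27) = 3.0000
T(n) = O(n^3 log n) = O(n^3 log n)

For T(n) = 27T(n/3) + O(n^3): log_3(27) = 3.0000. This is Case 2 of the Master Theorem (c = log_b(a), equal work at all levels), giving O(n^3 log n).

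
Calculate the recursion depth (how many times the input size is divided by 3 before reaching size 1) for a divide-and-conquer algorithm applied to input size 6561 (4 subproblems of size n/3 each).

For divide and conquer with division factor 3:

Problem sizes at each level:
Level 0: 6561
Level 1: 2187
Level 2: 729
Level 3: 243
Level 4: 81
Level 5: 27
Level 6: 9
Level 7: 3
Level 8: 1

The root is level 0 and the size-1 base case is level 8 (the tree spans levels 0 through 8, i.e. 9 levels counting the root), so the depth is the number of divisions: log_3(6561) = 8

The recursion tree depth is log_3(6561) = 8. At each level, the problem size is divided by 3, so it takes 8 divisions to reduce to a base case of size 1. The algorithm makes 4 recursive calls at each level.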